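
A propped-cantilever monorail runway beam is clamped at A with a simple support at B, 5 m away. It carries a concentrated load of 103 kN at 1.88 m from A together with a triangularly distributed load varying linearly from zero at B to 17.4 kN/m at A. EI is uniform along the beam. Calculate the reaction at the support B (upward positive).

R_B = 27.8 kN

Choose R_B as the redundant. The primary structure is the cantilever fixed at A.
Downward deflection at the released point B due to the loads:
  point load 103 at a = 1.88: Pa²(3L − a)/(6EI) = 796/EI
  triangular load, peak 17.4 at the fixed end: w₀L⁴/(30EI) = 362.5/EI
  δ_0 = 1159/EI
Tip deflection under a unit load at B: L³/(3EI) = 41.67/EI.
The prop prevents deflection at B: R_B = δ_0/δ_{BB} = 1159/41.67 = 27.8 kN.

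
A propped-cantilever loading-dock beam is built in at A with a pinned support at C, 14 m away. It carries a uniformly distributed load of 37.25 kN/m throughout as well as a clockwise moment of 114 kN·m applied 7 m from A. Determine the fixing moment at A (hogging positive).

Remove the prop at C; the released (primary) structure is a cantilever built in at A.
Downward deflection at the released point C due to the loads:
  UDL 37.25: wL⁴/(8EI) = 178874/EI
  clockwise couple 114 at a = 7: M₀a(2L − a)/(2EI) = 8379/EI
  δ_0 = 187254/EI
Flexibility coefficient — unit upward force at C: δ_{CC} = L³/(3EI) = 914.7/EI.
The prop prevents deflection at C: R_C = δ_0/δ_{CC} = 187254/914.7 = 204.7 kN.
Moment equilibrium about A: M_A = Σ(load moments about A) − R_C·L = 3764 − 204.7×14 = 898.4 kN·m.

M_A = 898.4 kN·m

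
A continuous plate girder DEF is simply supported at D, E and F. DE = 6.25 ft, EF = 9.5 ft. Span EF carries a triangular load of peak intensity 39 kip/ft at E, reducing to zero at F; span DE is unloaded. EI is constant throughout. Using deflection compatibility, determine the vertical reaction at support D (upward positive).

Release continuity at E by inserting a hinge; the redundant is the internal moment M_E. The primary structure is two simply-supported spans DE and EF.
Rotations at E on the released spans (each span's end-slope, ×1/EI):
  span EF: triangular load, peak 39: w₀L³/(45EI) = 743.1/EI
  relative rotation θ_0 = (0 + 743.1)/EI = 743.1/EI
A unit hogging moment at E produces rotation L₁/(3EI) + L₂/(3EI) = 5.25/EI.
Compatibility: M_E·(L₁+L₂)/(3EI) = θ_0, giving M_E = 141.5 kip·ft (hogging).
Span DE, ΣM about D with M_E applied at E: R_E^{DE}·6.25 = 0 + 141.5, so R_E^{DE} = 22.65 kip and R_D = 0 − 22.65 = -22.65 kip.

R_D = -22.65 kip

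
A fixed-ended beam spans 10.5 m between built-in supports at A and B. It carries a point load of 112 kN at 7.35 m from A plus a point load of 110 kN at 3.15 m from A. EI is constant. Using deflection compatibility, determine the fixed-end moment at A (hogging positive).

Release both end moments; the primary structure is a simply-supported span AB with redundants M_A and M_B.
On the primary (simply-supported) span, the end slopes from the loading are:
  at A: point load 112 at a = 7.35: Pab(L + b)/(6LEI) = 561.8/EI
  at B: point load 112 at a = 7.35: Pab(L + a)/(6LEI) = 734.7/EI
  at A: point load 110 at a = 3.15: Pab(L + b)/(6LEI) = 721.6/EI
  at B: point load 110 at a = 3.15: Pab(L + a)/(6LEI) = 551.8/EI
  θ_A0 = 1283/EI,  θ_B0 = 1287/EI
Flexibility coefficients: a unit moment at one end gives L/(3EI) there and L/(6EI) at the far end, so f₁₁ = f₂₂ = 3.5/EI and f₁₂ = f₂₁ = 1.75/EI.
Compatibility — zero rotation at each built-in end:
  3.5 M_A + 1.75 M_B = 1283
  1.75 M_A + 3.5 M_B = 1287
Solving the pair gives M_A = 243.9 kN·m and M_B = 245.6 kN·m (hogging).

M_A = 243.9 kN·m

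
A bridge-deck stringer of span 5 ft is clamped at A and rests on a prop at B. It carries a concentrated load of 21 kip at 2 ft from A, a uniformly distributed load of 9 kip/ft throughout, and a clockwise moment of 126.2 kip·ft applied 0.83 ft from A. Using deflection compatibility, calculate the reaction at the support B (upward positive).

Release the roller at B. Primary structure: cantilever fixed at A.
Deflection at B on the released cantilever, summing each load's contribution:
  point load 21 at a = 2: Pa²(3L − a)/(6EI) = 182/EI
  UDL 9: wL⁴/(8EI) = 703.1/EI
  clockwise couple 126.2 at a = 0.83: M₀a(2L − a)/(2EI) = 480.3/EI
  δ_0 = 1365/EI
Flexibility coefficient — unit upward force at B: δ_{BB} = L³/(3EI) = 41.67/EI.
The prop prevents deflection at B: R_B = δ_0/δ_{BB} = 1365/41.67 = 32.77 kip.

R_B = 32.77 kip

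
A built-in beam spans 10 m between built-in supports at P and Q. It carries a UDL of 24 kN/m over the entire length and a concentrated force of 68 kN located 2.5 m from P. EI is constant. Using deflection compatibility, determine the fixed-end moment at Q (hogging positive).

M_Q = 231.9 kN·m

Release both end moments; the primary structure is a simply-supported span PQ with redundants M_P and M_Q.
On the primary (simply-supported) span, the end slopes from the loading are:
  at P: UDL 24: wL³/(24EI) = 1000/EI
  at Q: UDL 24: wL³/(24EI) = 1000/EI
  at P: point load 68 at a = 2.5: Pab(L + b)/(6LEI) = 371.9/EI
  at Q: point load 68 at a = 2.5: Pab(L + a)/(6LEI) = 265.6/EI
  θ_P0 = 1372/EI,  θ_Q0 = 1266/EI
Flexibility coefficients: a unit moment at one end gives L/(3EI) there and L/(6EI) at the far end, so f₁₁ = f₂₂ = 3.333/EI and f₁₂ = f₂₁ = 1.667/EI.
Compatibility — zero rotation at each built-in end:
  3.333 M_P + 1.667 M_Q = 1372
  1.667 M_P + 3.333 M_Q = 1266
Solving the pair gives M_P = 295.6 kN·m and M_Q = 231.9 kN·m (hogging).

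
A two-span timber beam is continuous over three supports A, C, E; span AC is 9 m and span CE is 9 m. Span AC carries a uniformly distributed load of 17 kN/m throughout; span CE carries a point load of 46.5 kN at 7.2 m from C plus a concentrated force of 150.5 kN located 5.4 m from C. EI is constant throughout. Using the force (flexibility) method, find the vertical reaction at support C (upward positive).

Take M_C as the redundant. Released structure: two simple spans AC and CE with a hinge at C.
End slopes at the hinge C, treating each span as simply supported:
  span AC: UDL 17: wL³/(24EI) = 516.4/EI
  span CE: point load 46.5 at a = 7.2: Pab(L + b)/(6LEI) = 120.5/EI
  span CE: point load 150.5 at a = 5.4: Pab(L + b)/(6LEI) = 682.7/EI
  relative rotation θ_0 = (516.4 + 803.2)/EI = 1320/EI
A unit hogging moment at C produces rotation L₁/(3EI) + L₂/(3EI) = 6/EI.
Compatibility: M_C·(L₁+L₂)/(3EI) = θ_0, giving M_C = 219.9 kN·m (hogging).
Span AC, ΣM about A with M_C applied at C: R_C^{AC}·9 = 688.5 + 219.9, so R_C^{AC} = 100.9 kN and R_A = 153 − 100.9 = 52.06 kN.
Span CE, ΣM about E: R_C^{CE}·9 = 625.5 + 219.9, so R_C^{CE} = 93.94 kN and R_E = 197 − 93.94 = 103.1 kN.
R_C = 100.9 + 93.94 = 194.9 kN.

R_C = 194.9 kN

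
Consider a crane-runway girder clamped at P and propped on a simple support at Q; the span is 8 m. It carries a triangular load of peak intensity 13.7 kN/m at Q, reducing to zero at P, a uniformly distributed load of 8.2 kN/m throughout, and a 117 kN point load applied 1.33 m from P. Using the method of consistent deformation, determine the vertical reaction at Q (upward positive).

R_Q = 59.32 kN

Remove the prop at Q; the released (primary) structure is a cantilever built in at P.
Downward deflection at the released point Q due to the loads:
  triangular load, peak 13.7 at the free end: 11w₀L⁴/(120EI) = 5144/EI
  UDL 8.2: wL⁴/(8EI) = 4198/EI
  point load 117 at a = 1.33: Pa²(3L − a)/(6EI) = 782/EI
  δ_0 = 10124/EI
Flexibility coefficient — unit upward force at Q: δ_{QQ} = L³/(3EI) = 170.7/EI.
Compatibility at Q: δ_0 − R_Q·δ_{QQ} = 0, so R_Q = 10124/170.7 = 59.32 kN.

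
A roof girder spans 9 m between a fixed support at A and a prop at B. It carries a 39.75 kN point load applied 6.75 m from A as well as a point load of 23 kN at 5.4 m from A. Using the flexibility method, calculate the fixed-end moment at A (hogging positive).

M_A = 76.7 kN·m

Take the reaction at B as the redundant and release it; the primary structure is a cantilever fixed at A.
Primary-structure tip deflection at B by superposition:
  point load 39.75 at a = 6.75: Pa²(3L − a)/(6EI) = 6112/EI
  point load 23 at a = 5.4: Pa²(3L − a)/(6EI) = 2414/EI
  δ_0 = 8527/EI
Tip deflection under a unit load at B: L³/(3EI) = 243/EI.
Compatibility at B: δ_0 − R_B·δ_{BB} = 0, so R_B = 8527/243 = 35.09 kN.
Moment equilibrium about A: M_A = Σ(load moments about A) − R_B·L = 392.5 − 35.09×9 = 76.7 kN·m.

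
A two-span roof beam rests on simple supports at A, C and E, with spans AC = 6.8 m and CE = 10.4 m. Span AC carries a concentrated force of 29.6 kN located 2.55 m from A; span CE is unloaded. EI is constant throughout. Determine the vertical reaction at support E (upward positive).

Insert a hinge at C; M_C is the redundant, and each span becomes simply supported.
Discontinuity in slope at C on the released structure — sum the simple-span end rotations:
  span AC: point load 29.6 at a = 2.55: Pab(L + a)/(6LEI) = 73.51/EI
  relative rotation θ_0 = (73.51 + 0)/EI = 73.51/EI
A unit hogging moment at C produces rotation L₁/(3EI) + L₂/(3EI) = 5.733/EI.
Slope continuity at C: θ_0 = M_C·5.733/EI, so M_C = 73.51/5.733 = 12.82 kN·m (hogging).
Span CE, ΣM about E: R_C^{CE}·10.4 = 0 + 12.82, so R_C^{CE} = 1.233 kN and R_E = 0 − 1.233 = -1.233 kN.

R_E = -1.233 kN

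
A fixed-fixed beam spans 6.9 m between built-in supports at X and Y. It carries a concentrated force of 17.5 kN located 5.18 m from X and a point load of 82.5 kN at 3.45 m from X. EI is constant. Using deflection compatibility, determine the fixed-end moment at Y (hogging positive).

Release both end moments; the primary structure is a simply-supported span XY with redundants M_X and M_Y.
On the primary (simply-supported) span, the end slopes from the loading are:
  at X: point load 17.5 at a = 5.18: Pab(L + b)/(6LEI) = 32.46/EI
  at Y: point load 17.5 at a = 5.18: Pab(L + a)/(6LEI) = 45.49/EI
  at X: point load 82.5 at a = 3.45: Pab(L + b)/(6LEI) = 245.5/EI
  at Y: point load 82.5 at a = 3.45: Pab(L + a)/(6LEI) = 245.5/EI
  θ_X0 = 278/EI,  θ_Y0 = 291/EI
Flexibility coefficients: a unit moment at one end gives L/(3EI) there and L/(6EI) at the far end, so f₁₁ = f₂₂ = 2.3/EI and f₁₂ = f₂₁ = 1.15/EI.
Compatibility — zero rotation at each built-in end:
  2.3 M_X + 1.15 M_Y = 278
  1.15 M_X + 2.3 M_Y = 291
Solving the pair gives M_X = 76.79 kN·m and M_Y = 88.12 kN·m (hogging).

M_Y = 88.12 kN·m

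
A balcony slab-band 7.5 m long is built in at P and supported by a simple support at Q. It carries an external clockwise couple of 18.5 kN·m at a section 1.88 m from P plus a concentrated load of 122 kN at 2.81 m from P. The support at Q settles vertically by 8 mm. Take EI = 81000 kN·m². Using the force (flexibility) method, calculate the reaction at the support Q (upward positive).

R_Q = 19.49 kN

Choose R_Q as the redundant. The primary structure is the cantilever fixed at P.
Free-end deflection of the primary structure under the applied loading (downward +):
  clockwise couple 18.5 at a = 1.88: M₀a(2L − a)/(2EI) = 228.2/EI
  point load 122 at a = 2.81: Pa²(3L − a)/(6EI) = 3161/EI
  δ_0 = 3389/EI
Tip deflection under a unit load at Q: L³/(3EI) = 140.6/EI.
With EI = 81000 kN·m²: δ_0 = 0.041845 m and δ_{QQ} = 0.001736 m/kN.
Compatibility — the beam at Q must follow the support down by 0.008 m: δ_0 − R_Q·δ_{QQ} = 0.008, so R_Q = (0.041845 − 0.008)/0.001736 = 19.49 kN.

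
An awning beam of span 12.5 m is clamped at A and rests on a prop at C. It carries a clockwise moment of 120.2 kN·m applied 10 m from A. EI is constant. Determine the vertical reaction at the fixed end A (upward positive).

R_A = -13.85 kN

Take the reaction at C as the redundant and release it; the primary structure is a cantilever fixed at A.
Deflection at C on the released cantilever, summing each load's contribution:
  clockwise couple 120.2 at a = 10: M₀a(2L − a)/(2EI) = 9015/EI
Tip deflection under a unit load at C: L³/(3EI) = 651/EI.
The prop prevents deflection at C: R_C = δ_0/δ_{CC} = 9015/651 = 13.85 kN.
Vertical equilibrium: R_A = ΣP − R_C = 0 − 13.85 = -13.85 kN.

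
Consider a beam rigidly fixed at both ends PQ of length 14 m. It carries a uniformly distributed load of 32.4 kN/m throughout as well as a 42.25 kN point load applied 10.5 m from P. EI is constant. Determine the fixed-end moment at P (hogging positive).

Take the two fixed-end moments M_P, M_Q as redundants; the released structure is the simple span PQ.
Simple-span end rotations at P and Q under the given loads:
  at P: UDL 32.4: wL³/(24EI) = 3704/EI
  at Q: UDL 32.4: wL³/(24EI) = 3704/EI
  at P: point load 42.25 at a = 10.5: Pab(L + b)/(6LEI) = 323.5/EI
  at Q: point load 42.25 at a = 10.5: Pab(L + a)/(6LEI) = 452.9/EI
  θ_P0 = 4028/EI,  θ_Q0 = 4157/EI
Flexibility coefficients: a unit moment at one end gives L/(3EI) there and L/(6EI) at the far end, so f₁₁ = f₂₂ = 4.667/EI and f₁₂ = f₂₁ = 2.333/EI.
Compatibility — zero rotation at each built-in end:
  4.667 M_P + 2.333 M_Q = 4028
  2.333 M_P + 4.667 M_Q = 4157
Solving the pair gives M_P = 556.9 kN·m and M_Q = 612.4 kN·m (hogging).

M_P = 556.9 kN·m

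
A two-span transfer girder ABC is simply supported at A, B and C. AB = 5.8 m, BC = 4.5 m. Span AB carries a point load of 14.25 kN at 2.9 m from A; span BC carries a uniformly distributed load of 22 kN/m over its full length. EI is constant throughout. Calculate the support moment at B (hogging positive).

Release continuity at B by inserting a hinge; the redundant is the internal moment M_B. The primary structure is two simply-supported spans AB and BC.
End slopes at the hinge B, treating each span as simply supported:
  span AB: point load 14.25 at a = 2.9: Pab(L + a)/(6LEI) = 29.96/EI
  span BC: UDL 22: wL³/(24EI) = 83.53/EI
  relative rotation θ_0 = (29.96 + 83.53)/EI = 113.5/EI
A unit hogging moment at B produces rotation L₁/(3EI) + L₂/(3EI) = 3.433/EI.
Compatibility: M_B·(L₁+L₂)/(3EI) = θ_0, giving M_B = 33.06 kN·m (hogging).

M_B = 33.06 kN·m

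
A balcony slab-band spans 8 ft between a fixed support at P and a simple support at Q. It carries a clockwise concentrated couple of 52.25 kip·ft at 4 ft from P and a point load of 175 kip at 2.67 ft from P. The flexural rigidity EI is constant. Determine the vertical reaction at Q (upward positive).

Remove the prop at Q; the released (primary) structure is a cantilever built in at P.
Downward deflection at the released point Q due to the loads:
  clockwise couple 52.25 at a = 4: M₀a(2L − a)/(2EI) = 1254/EI
  point load 175 at a = 2.67: Pa²(3L − a)/(6EI) = 4435/EI
  δ_0 = 5689/EI
Tip deflection under a unit load at Q: L³/(3EI) = 170.7/EI.
The prop prevents deflection at Q: R_Q = δ_0/δ_{QQ} = 5689/170.7 = 33.33 kip.

R_Q = 33.33 kip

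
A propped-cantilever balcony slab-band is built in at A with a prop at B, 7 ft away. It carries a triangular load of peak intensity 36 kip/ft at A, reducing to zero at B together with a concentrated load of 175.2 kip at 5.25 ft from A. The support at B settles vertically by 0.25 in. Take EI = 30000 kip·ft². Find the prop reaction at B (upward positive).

Remove the prop at B; the released (primary) structure is a cantilever built in at A.
Primary-structure tip deflection at B by superposition:
  triangular load, peak 36 at the fixed end: w₀L⁴/(30EI) = 2881/EI
  point load 175.2 at a = 5.25: Pa²(3L − a)/(6EI) = 12676/EI
  δ_0 = 15557/EI
Flexibility coefficient — unit upward force at B: δ_{BB} = L³/(3EI) = 114.3/EI.
With EI = 30000 kip·ft²: δ_0 = 0.51857 ft and δ_{BB} = 0.003811 ft/kip.
Compatibility — the beam at B must follow the support down by 0.02083 ft: δ_0 − R_B·δ_{BB} = 0.02083, so R_B = (0.51857 − 0.02083)/0.003811 = 130.6 kip.

R_B = 130.6 kip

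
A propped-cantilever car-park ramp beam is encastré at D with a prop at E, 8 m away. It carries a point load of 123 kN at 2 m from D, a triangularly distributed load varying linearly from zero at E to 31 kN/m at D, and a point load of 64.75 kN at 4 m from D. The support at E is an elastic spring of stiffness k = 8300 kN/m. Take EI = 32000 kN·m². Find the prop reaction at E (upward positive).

Remove the prop at E; the released (primary) structure is a cantilever built in at D.
Deflection at E on the released cantilever, summing each load's contribution:
  point load 123 at a = 2: Pa²(3L − a)/(6EI) = 1804/EI
  triangular load, peak 31 at the fixed end: w₀L⁴/(30EI) = 4233/EI
  point load 64.75 at a = 4: Pa²(3L − a)/(6EI) = 3453/EI
  δ_0 = 9490/EI
Tip deflection under a unit load at E: L³/(3EI) = 170.7/EI.
With EI = 32000 kN·m²: δ_0 = 0.29656 m and δ_{EE} = 0.005333 m/kN.
Compatibility — the spring shortens by R_E/k under the reaction it provides: δ_0 − R_E·δ_{EE} = R_E/k. With 1/k = 0.00012 m/kN, R_E = δ_0 / (δ_{EE} + 1/k) = 0.29656 / (0.005333 + 0.00012) = 54.38 kN.

R_E = 54.38 kN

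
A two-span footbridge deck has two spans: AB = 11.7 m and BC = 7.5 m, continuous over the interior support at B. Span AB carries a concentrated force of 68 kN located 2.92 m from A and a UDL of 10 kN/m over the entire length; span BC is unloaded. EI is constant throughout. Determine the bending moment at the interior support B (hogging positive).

Take M_B as the redundant. Released structure: two simple spans AB and BC with a hinge at B.
Discontinuity in slope at B on the released structure — sum the simple-span end rotations:
  span AB: point load 68 at a = 2.92: Pab(L + a)/(6LEI) = 363.1/EI
  span AB: UDL 10: wL³/(24EI) = 667.3/EI
  relative rotation θ_0 = (1030 + 0)/EI = 1030/EI
A unit hogging moment at B produces rotation L₁/(3EI) + L₂/(3EI) = 6.4/EI.
Compatibility: M_B·(L₁+L₂)/(3EI) = θ_0, giving M_B = 161 kN·m (hogging).

M_B = 161 kN·m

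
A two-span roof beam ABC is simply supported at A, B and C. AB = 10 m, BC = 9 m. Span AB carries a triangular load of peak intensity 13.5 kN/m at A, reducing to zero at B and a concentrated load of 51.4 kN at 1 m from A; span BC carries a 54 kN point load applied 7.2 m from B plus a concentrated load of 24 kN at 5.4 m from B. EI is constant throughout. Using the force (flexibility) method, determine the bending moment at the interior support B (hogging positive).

Insert a hinge at B; M_B is the redundant, and each span becomes simply supported.
End slopes at the hinge B, treating each span as simply supported:
  span AB: triangular load, peak 13.5: 7w₀L³/(360EI) = 262.5/EI
  span AB: point load 51.4 at a = 1: Pab(L + a)/(6LEI) = 84.81/EI
  span BC: point load 54 at a = 7.2: Pab(L + b)/(6LEI) = 140/EI
  span BC: point load 24 at a = 5.4: Pab(L + b)/(6LEI) = 108.9/EI
  relative rotation θ_0 = (347.3 + 248.8)/EI = 596.1/EI
A unit hogging moment at B produces rotation L₁/(3EI) + L₂/(3EI) = 6.333/EI.
Compatibility: M_B·(L₁+L₂)/(3EI) = θ_0, giving M_B = 94.13 kN·m (hogging).

M_B = 94.13 kN·m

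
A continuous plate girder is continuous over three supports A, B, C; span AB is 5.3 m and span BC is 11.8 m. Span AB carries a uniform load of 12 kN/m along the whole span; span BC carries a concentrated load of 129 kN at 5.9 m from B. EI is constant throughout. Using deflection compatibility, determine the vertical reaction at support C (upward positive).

Insert a hinge at B; M_B is the redundant, and each span becomes simply supported.
End slopes at the hinge B, treating each span as simply supported:
  span AB: UDL 12: wL³/(24EI) = 74.44/EI
  span BC: point load 129 at a = 5.9: Pab(L + b)/(6LEI) = 1123/EI
  relative rotation θ_0 = (74.44 + 1123)/EI = 1197/EI
A unit hogging moment at B produces rotation L₁/(3EI) + L₂/(3EI) = 5.7/EI.
Compatibility: M_B·(L₁+L₂)/(3EI) = θ_0, giving M_B = 210 kN·m (hogging).
Span BC, ΣM about C: R_B^{BC}·11.8 = 761.1 + 210, so R_B^{BC} = 82.3 kN and R_C = 129 − 82.3 = 46.7 kN.

R_C = 46.7 kN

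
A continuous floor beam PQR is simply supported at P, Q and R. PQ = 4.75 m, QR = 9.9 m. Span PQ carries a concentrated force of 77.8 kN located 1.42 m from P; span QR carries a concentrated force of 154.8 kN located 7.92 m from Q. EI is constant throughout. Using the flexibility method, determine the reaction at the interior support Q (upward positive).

Insert a hinge at Q; M_Q is the redundant, and each span becomes simply supported.
Rotations at Q on the released spans (each span's end-slope, ×1/EI):
  span PQ: point load 77.8 at a = 1.42: Pab(L + a)/(6LEI) = 79.64/EI
  span QR: point load 154.8 at a = 7.92: Pab(L + b)/(6LEI) = 485.5/EI
  relative rotation θ_0 = (79.64 + 485.5)/EI = 565.1/EI
A unit hogging moment at Q produces rotation L₁/(3EI) + L₂/(3EI) = 4.883/EI.
Slope continuity at Q: θ_0 = M_Q·4.883/EI, so M_Q = 565.1/4.883 = 115.7 kN·m (hogging).
Span PQ, ΣM about P with M_Q applied at Q: R_Q^{PQ}·4.75 = 110.5 + 115.7, so R_Q^{PQ} = 47.62 kN and R_P = 77.8 − 47.62 = 30.18 kN.
Span QR, ΣM about R: R_Q^{QR}·9.9 = 306.5 + 115.7, so R_Q^{QR} = 42.65 kN and R_R = 154.8 − 42.65 = 112.2 kN.
R_Q = 47.62 + 42.65 = 90.27 kN.

R_Q = 90.27 kN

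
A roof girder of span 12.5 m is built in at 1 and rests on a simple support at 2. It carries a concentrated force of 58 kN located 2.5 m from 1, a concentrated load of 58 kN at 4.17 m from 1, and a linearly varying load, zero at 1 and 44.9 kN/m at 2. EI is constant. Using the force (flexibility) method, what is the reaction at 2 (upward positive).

R_2 = 166.2 kN

Release the roller at 2. Primary structure: cantilever fixed at 1.
Downward deflection at the released point 2 due to the loads:
  point load 58 at a = 2.5: Pa²(3L − a)/(6EI) = 2115/EI
  point load 58 at a = 4.17: Pa²(3L − a)/(6EI) = 5603/EI
  triangular load, peak 44.9 at the free end: 11w₀L⁴/(120EI) = 100484/EI
  δ_0 = 108201/EI
Flexibility coefficient — unit upward force at 2: δ_{22} = L³/(3EI) = 651/EI.
Compatibility at 2: δ_0 − R_2·δ_{22} = 0, so R_2 = 108201/651 = 166.2 kN.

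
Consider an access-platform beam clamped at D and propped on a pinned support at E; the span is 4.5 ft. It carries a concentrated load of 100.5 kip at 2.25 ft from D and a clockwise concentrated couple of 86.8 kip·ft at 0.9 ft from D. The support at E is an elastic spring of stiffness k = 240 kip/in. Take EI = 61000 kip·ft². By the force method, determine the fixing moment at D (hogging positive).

M_D = 202 kip·ft

Choose R_E as the redundant. The primary structure is the cantilever fixed at D.
Deflection at E on the released cantilever, summing each load's contribution:
  point load 100.5 at a = 2.25: Pa²(3L − a)/(6EI) = 954/EI
  clockwise couple 86.8 at a = 0.9: M₀a(2L − a)/(2EI) = 316.4/EI
  δ_0 = 1270/EI
Flexibility coefficient — unit upward force at E: δ_{EE} = L³/(3EI) = 30.38/EI.
With EI = 61000 kip·ft²: δ_0 = 0.020825 ft and δ_{EE} = 0.000498 ft/kip.
Compatibility — the spring shortens by R_E/k under the reaction it provides: δ_0 − R_E·δ_{EE} = R_E/k. With 1/k = 1/(240×12) ft/kip = 0.000347 ft/kip, R_E = δ_0 / (δ_{EE} + 1/k) = 0.020825 / (0.000498 + 0.000347) = 24.64 kip.
Moment equilibrium about D: M_D = Σ(load moments about D) − R_E·L = 312.9 − 24.64×4.5 = 202 kip·ft.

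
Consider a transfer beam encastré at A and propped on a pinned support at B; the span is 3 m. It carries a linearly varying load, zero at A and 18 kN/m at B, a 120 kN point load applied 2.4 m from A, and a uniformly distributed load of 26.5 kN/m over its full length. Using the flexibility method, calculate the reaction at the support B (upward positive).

Remove the prop at B; the released (primary) structure is a cantilever built in at A.
Free-end deflection of the primary structure under the applied loading (downward +):
  triangular load, peak 18 at the free end: 11w₀L⁴/(120EI) = 133.7/EI
  point load 120 at a = 2.4: Pa²(3L − a)/(6EI) = 760.3/EI
  UDL 26.5: wL⁴/(8EI) = 268.3/EI
  δ_0 = 1162/EI
Tip deflection under a unit load at B: L³/(3EI) = 9/EI.
Compatibility at B: δ_0 − R_B·δ_{BB} = 0, so R_B = 1162/9 = 129.1 kN.

R_B = 129.1 kN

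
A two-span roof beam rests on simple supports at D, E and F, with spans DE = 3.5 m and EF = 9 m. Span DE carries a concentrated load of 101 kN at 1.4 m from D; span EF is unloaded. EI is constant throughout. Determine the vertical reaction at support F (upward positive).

R_F = -1.848 kN

Take M_E as the redundant. Released structure: two simple spans DE and EF with a hinge at E.
Rotations at E on the released spans (each span's end-slope, ×1/EI):
  span DE: point load 101 at a = 1.4: Pab(L + a)/(6LEI) = 69.29/EI
  relative rotation θ_0 = (69.29 + 0)/EI = 69.29/EI
A unit hogging moment at E produces rotation L₁/(3EI) + L₂/(3EI) = 4.167/EI.
Compatibility: M_E·(L₁+L₂)/(3EI) = θ_0, giving M_E = 16.63 kN·m (hogging).
Span EF, ΣM about F: R_E^{EF}·9 = 0 + 16.63, so R_E^{EF} = 1.848 kN and R_F = 0 − 1.848 = -1.848 kN.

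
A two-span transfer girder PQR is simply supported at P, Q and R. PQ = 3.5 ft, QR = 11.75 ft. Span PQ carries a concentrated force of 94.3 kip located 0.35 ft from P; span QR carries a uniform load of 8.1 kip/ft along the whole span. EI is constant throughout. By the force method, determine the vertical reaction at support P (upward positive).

Take M_Q as the redundant. Released structure: two simple spans PQ and QR with a hinge at Q.
End slopes at the hinge Q, treating each span as simply supported:
  span PQ: point load 94.3 at a = 0.35: Pab(L + a)/(6LEI) = 19.06/EI
  span QR: UDL 8.1: wL³/(24EI) = 547.5/EI
  relative rotation θ_0 = (19.06 + 547.5)/EI = 566.6/EI
A unit hogging moment at Q produces rotation L₁/(3EI) + L₂/(3EI) = 5.083/EI.
Compatibility: M_Q·(L₁+L₂)/(3EI) = θ_0, giving M_Q = 111.5 kip·ft (hogging).
Span PQ, ΣM about P with M_Q applied at Q: R_Q^{PQ}·3.5 = 33.01 + 111.5, so R_Q^{PQ} = 41.27 kip and R_P = 94.3 − 41.27 = 53.03 kip.

R_P = 53.03 kip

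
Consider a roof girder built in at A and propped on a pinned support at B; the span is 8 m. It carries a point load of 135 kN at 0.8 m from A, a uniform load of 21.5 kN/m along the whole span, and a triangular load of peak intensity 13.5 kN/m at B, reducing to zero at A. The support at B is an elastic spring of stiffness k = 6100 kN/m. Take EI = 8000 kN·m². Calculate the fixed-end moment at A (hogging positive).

Remove the prop at B; the released (primary) structure is a cantilever built in at A.
Downward deflection at the released point B due to the loads:
  point load 135 at a = 0.8: Pa²(3L − a)/(6EI) = 334.1/EI
  UDL 21.5: wL⁴/(8EI) = 11008/EI
  triangular load, peak 13.5 at the free end: 11w₀L⁴/(120EI) = 5069/EI
  δ_0 = 16411/EI
Tip deflection under a unit load at B: L³/(3EI) = 170.7/EI.
With EI = 8000 kN·m²: δ_0 = 2.0514 m and δ_{BB} = 0.021333 m/kN.
Compatibility — the spring shortens by R_B/k under the reaction it provides: δ_0 − R_B·δ_{BB} = R_B/k. With 1/k = 0.000164 m/kN, R_B = δ_0 / (δ_{BB} + 1/k) = 2.0514 / (0.021333 + 0.000164) = 95.42 kN.
Moment equilibrium about A: M_A = Σ(load moments about A) − R_B·L = 1084 − 95.42×8 = 320.6 kN·m.

M_A = 320.6 kN·m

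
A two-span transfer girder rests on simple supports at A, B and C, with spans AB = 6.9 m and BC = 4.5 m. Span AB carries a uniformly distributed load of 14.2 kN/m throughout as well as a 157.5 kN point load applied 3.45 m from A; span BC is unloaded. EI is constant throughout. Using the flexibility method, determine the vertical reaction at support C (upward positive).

R_C = -38.77 kN

Release continuity at B by inserting a hinge; the redundant is the internal moment M_B. The primary structure is two simply-supported spans AB and BC.
Discontinuity in slope at B on the released structure — sum the simple-span end rotations:
  span AB: UDL 14.2: wL³/(24EI) = 194.4/EI
  span AB: point load 157.5 at a = 3.45: Pab(L + a)/(6LEI) = 468.7/EI
  relative rotation θ_0 = (663 + 0)/EI = 663/EI
A unit hogging moment at B produces rotation L₁/(3EI) + L₂/(3EI) = 3.8/EI.
Slope continuity at B: θ_0 = M_B·3.8/EI, so M_B = 663/3.8 = 174.5 kN·m (hogging).
Span BC, ΣM about C: R_B^{BC}·4.5 = 0 + 174.5, so R_B^{BC} = 38.77 kN and R_C = 0 − 38.77 = -38.77 kN.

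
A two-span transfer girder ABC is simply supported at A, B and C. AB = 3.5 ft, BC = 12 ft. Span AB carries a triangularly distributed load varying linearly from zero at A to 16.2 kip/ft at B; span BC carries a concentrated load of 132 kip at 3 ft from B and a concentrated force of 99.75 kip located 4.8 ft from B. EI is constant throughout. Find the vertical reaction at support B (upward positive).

Release continuity at B by inserting a hinge; the redundant is the internal moment M_B. The primary structure is two simply-supported spans AB and BC.
Discontinuity in slope at B on the released structure — sum the simple-span end rotations:
  span AB: triangular load, peak 16.2: w₀L³/(45EI) = 15.44/EI
  span BC: point load 132 at a = 3: Pab(L + b)/(6LEI) = 1040/EI
  span BC: point load 99.75 at a = 4.8: Pab(L + b)/(6LEI) = 919.3/EI
  relative rotation θ_0 = (15.44 + 1959)/EI = 1974/EI
A unit hogging moment at B produces rotation L₁/(3EI) + L₂/(3EI) = 5.167/EI.
Slope continuity at B: θ_0 = M_B·5.167/EI, so M_B = 1974/5.167 = 382.1 kip·ft (hogging).
Span AB, ΣM about A with M_B applied at B: R_B^{AB}·3.5 = 66.15 + 382.1, so R_B^{AB} = 128.1 kip and R_A = 28.35 − 128.1 = -99.72 kip.
Span BC, ΣM about C: R_B^{BC}·12 = 1906 + 382.1, so R_B^{BC} = 190.7 kip and R_C = 231.8 − 190.7 = 41.06 kip.
R_B = 128.1 + 190.7 = 318.8 kip.

R_B = 318.8 kip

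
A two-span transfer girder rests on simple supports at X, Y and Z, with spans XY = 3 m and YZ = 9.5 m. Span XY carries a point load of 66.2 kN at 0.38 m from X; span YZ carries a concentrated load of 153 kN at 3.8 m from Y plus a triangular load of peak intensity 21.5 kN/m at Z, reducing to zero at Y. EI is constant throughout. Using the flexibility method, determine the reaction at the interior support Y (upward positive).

Release continuity at Y by inserting a hinge; the redundant is the internal moment M_Y. The primary structure is two simply-supported spans XY and YZ.
End slopes at the hinge Y, treating each span as simply supported:
  span XY: point load 66.2 at a = 0.38: Pab(L + a)/(6LEI) = 12.38/EI
  span YZ: point load 153 at a = 3.8: Pab(L + b)/(6LEI) = 883.7/EI
  span YZ: triangular load, peak 21.5: 7w₀L³/(360EI) = 358.4/EI
  relative rotation θ_0 = (12.38 + 1242)/EI = 1255/EI
A unit hogging moment at Y produces rotation L₁/(3EI) + L₂/(3EI) = 4.167/EI.
Compatibility: M_Y·(L₁+L₂)/(3EI) = θ_0, giving M_Y = 301.1 kN·m (hogging).
Span XY, ΣM about X with M_Y applied at Y: R_Y^{XY}·3 = 25.16 + 301.1, so R_Y^{XY} = 108.7 kN and R_X = 66.2 − 108.7 = -42.55 kN.
Span YZ, ΣM about Z: R_Y^{YZ}·9.5 = 1195 + 301.1, so R_Y^{YZ} = 157.5 kN and R_Z = 255.1 − 157.5 = 97.59 kN.
R_Y = 108.7 + 157.5 = 266.3 kN.

R_Y = 266.3 kN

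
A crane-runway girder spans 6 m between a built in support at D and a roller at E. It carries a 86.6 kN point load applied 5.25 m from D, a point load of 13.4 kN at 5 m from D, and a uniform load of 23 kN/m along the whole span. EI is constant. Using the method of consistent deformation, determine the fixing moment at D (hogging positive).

M_D = 142 kN·m

Take the reaction at E as the redundant and release it; the primary structure is a cantilever fixed at D.
Deflection at E on the released cantilever, summing each load's contribution:
  point load 86.6 at a = 5.25: Pa²(3L − a)/(6EI) = 5072/EI
  point load 13.4 at a = 5: Pa²(3L − a)/(6EI) = 725.8/EI
  UDL 23: wL⁴/(8EI) = 3726/EI
  δ_0 = 9524/EI
Flexibility coefficient — unit upward force at E: δ_{EE} = L³/(3EI) = 72/EI.
Compatibility at E: δ_0 − R_E·δ_{EE} = 0, so R_E = 9524/72 = 132.3 kN.
Moment equilibrium about D: M_D = Σ(load moments about D) − R_E·L = 935.6 − 132.3×6 = 142 kN·m.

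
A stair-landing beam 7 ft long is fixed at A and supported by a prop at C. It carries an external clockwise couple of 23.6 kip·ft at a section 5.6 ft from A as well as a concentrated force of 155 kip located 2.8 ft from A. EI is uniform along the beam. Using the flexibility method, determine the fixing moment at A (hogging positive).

M_A = 197.9 kip·ft

Choose R_C as the redundant. The primary structure is the cantilever fixed at A.
Free-end deflection of the primary structure under the applied loading (downward +):
  clockwise couple 23.6 at a = 5.6: M₀a(2L − a)/(2EI) = 555.1/EI
  point load 155 at a = 2.8: Pa²(3L − a)/(6EI) = 3686/EI
  δ_0 = 4241/EI
Tip deflection under a unit load at C: L³/(3EI) = 114.3/EI.
The prop prevents deflection at C: R_C = δ_0/δ_{CC} = 4241/114.3 = 37.09 kip.
Moment equilibrium about A: M_A = Σ(load moments about A) − R_C·L = 457.6 − 37.09×7 = 197.9 kip·ft.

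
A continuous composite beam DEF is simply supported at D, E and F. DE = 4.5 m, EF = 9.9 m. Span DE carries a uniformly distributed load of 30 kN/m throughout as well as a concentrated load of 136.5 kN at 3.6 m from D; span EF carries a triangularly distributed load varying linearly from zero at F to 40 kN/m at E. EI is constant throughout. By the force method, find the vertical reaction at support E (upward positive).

R_E = 383.4 kN

Release continuity at E by inserting a hinge; the redundant is the internal moment M_E. The primary structure is two simply-supported spans DE and EF.
Discontinuity in slope at E on the released structure — sum the simple-span end rotations:
  span DE: UDL 30: wL³/(24EI) = 113.9/EI
  span DE: point load 136.5 at a = 3.6: Pab(L + a)/(6LEI) = 132.7/EI
  span EF: triangular load, peak 40: w₀L³/(45EI) = 862.5/EI
  relative rotation θ_0 = (246.6 + 862.5)/EI = 1109/EI
A unit hogging moment at E produces rotation L₁/(3EI) + L₂/(3EI) = 4.8/EI.
Slope continuity at E: θ_0 = M_E·4.8/EI, so M_E = 1109/4.8 = 231.1 kN·m (hogging).
Span DE, ΣM about D with M_E applied at E: R_E^{DE}·4.5 = 795.1 + 231.1, so R_E^{DE} = 228 kN and R_D = 271.5 − 228 = 43.45 kN.
Span EF, ΣM about F: R_E^{EF}·9.9 = 1307 + 231.1, so R_E^{EF} = 155.3 kN and R_F = 198 − 155.3 = 42.66 kN.
R_E = 228 + 155.3 = 383.4 kN.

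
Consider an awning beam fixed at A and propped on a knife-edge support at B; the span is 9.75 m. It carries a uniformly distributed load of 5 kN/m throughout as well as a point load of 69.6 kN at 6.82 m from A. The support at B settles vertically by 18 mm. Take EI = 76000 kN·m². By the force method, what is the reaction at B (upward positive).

R_B = 53.02 kN

Remove the prop at B; the released (primary) structure is a cantilever built in at A.
Primary-structure tip deflection at B by superposition:
  UDL 5: wL⁴/(8EI) = 5648/EI
  point load 69.6 at a = 6.82: Pa²(3L − a)/(6EI) = 12102/EI
  δ_0 = 17750/EI
Tip deflection under a unit load at B: L³/(3EI) = 309/EI.
With EI = 76000 kN·m²: δ_0 = 0.23355 m and δ_{BB} = 0.004065 m/kN.
Compatibility — the beam at B must follow the support down by 0.018 m: δ_0 − R_B·δ_{BB} = 0.018, so R_B = (0.23355 − 0.018)/0.004065 = 53.02 kN.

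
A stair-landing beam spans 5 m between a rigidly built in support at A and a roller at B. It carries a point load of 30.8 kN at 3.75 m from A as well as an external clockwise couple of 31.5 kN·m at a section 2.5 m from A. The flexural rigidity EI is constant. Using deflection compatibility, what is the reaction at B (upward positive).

Choose R_B as the redundant. The primary structure is the cantilever fixed at A.
Primary-structure tip deflection at B by superposition:
  point load 30.8 at a = 3.75: Pa²(3L − a)/(6EI) = 812.1/EI
  clockwise couple 31.5 at a = 2.5: M₀a(2L − a)/(2EI) = 295.3/EI
  δ_0 = 1107/EI
Tip deflection under a unit load at B: L³/(3EI) = 41.67/EI.
The prop prevents deflection at B: R_B = δ_0/δ_{BB} = 1107/41.67 = 26.58 kN.

R_B = 26.58 kN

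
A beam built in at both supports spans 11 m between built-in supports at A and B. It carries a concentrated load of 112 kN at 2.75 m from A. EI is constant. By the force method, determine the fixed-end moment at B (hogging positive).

Release both end moments; the primary structure is a simply-supported span AB with redundants M_A and M_B.
Simple-span end rotations at A and B under the given loads:
  at A: point load 112 at a = 2.75: Pab(L + b)/(6LEI) = 741.1/EI
  at B: point load 112 at a = 2.75: Pab(L + a)/(6LEI) = 529.4/EI
  θ_A0 = 741.1/EI,  θ_B0 = 529.4/EI
Flexibility coefficients: a unit moment at one end gives L/(3EI) there and L/(6EI) at the far end, so f₁₁ = f₂₂ = 3.667/EI and f₁₂ = f₂₁ = 1.833/EI.
Compatibility — zero rotation at each built-in end:
  3.667 M_A + 1.833 M_B = 741.1
  1.833 M_A + 3.667 M_B = 529.4
Solving the pair gives M_A = 173.2 kN·m and M_B = 57.75 kN·m (hogging).

M_B = 57.75 kN·m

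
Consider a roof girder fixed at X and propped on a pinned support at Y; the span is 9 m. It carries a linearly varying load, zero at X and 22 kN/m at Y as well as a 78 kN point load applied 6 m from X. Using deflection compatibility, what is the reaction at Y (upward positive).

Release the roller at Y. Primary structure: cantilever fixed at X.
Free-end deflection of the primary structure under the applied loading (downward +):
  triangular load, peak 22 at the free end: 11w₀L⁴/(120EI) = 13231/EI
  point load 78 at a = 6: Pa²(3L − a)/(6EI) = 9828/EI
  δ_0 = 23059/EI
Tip deflection under a unit load at Y: L³/(3EI) = 243/EI.
The prop prevents deflection at Y: R_Y = δ_0/δ_{YY} = 23059/243 = 94.89 kN.

R_Y = 94.89 kN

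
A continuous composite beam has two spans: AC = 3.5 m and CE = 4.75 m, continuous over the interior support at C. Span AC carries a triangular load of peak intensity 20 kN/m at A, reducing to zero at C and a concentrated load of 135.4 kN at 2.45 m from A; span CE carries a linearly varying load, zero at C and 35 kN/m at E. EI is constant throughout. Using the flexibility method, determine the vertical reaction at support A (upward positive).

R_A = 44.39 kN

Take M_C as the redundant. Released structure: two simple spans AC and CE with a hinge at C.
Rotations at C on the released spans (each span's end-slope, ×1/EI):
  span AC: triangular load, peak 20: 7w₀L³/(360EI) = 16.67/EI
  span AC: point load 135.4 at a = 2.45: Pab(L + a)/(6LEI) = 98.69/EI
  span CE: triangular load, peak 35: 7w₀L³/(360EI) = 72.94/EI
  relative rotation θ_0 = (115.4 + 72.94)/EI = 188.3/EI
A unit hogging moment at C produces rotation L₁/(3EI) + L₂/(3EI) = 2.75/EI.
Slope continuity at C: θ_0 = M_C·2.75/EI, so M_C = 188.3/2.75 = 68.47 kN·m (hogging).
Span AC, ΣM about A with M_C applied at C: R_C^{AC}·3.5 = 372.6 + 68.47, so R_C^{AC} = 126 kN and R_A = 170.4 − 126 = 44.39 kN.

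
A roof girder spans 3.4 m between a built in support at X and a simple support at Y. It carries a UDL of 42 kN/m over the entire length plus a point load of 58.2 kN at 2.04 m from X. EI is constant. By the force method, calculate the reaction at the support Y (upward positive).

Release the roller at Y. Primary structure: cantilever fixed at X.
Downward deflection at the released point Y due to the loads:
  UDL 42: wL⁴/(8EI) = 701.6/EI
  point load 58.2 at a = 2.04: Pa²(3L − a)/(6EI) = 329.4/EI
  δ_0 = 1031/EI
Tip deflection under a unit load at Y: L³/(3EI) = 13.1/EI.
Compatibility at Y: δ_0 − R_Y·δ_{YY} = 0, so R_Y = 1031/13.1 = 78.69 kN.

R_Y = 78.69 kN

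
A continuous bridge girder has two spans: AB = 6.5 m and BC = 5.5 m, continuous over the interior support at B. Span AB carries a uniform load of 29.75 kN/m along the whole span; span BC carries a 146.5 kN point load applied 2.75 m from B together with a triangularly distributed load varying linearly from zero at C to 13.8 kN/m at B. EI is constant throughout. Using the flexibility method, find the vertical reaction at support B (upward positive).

Release continuity at B by inserting a hinge; the redundant is the internal moment M_B. The primary structure is two simply-supported spans AB and BC.
Discontinuity in slope at B on the released structure — sum the simple-span end rotations:
  span AB: UDL 29.75: wL³/(24EI) = 340.4/EI
  span BC: point load 146.5 at a = 2.75: Pab(L + b)/(6LEI) = 277/EI
  span BC: triangular load, peak 13.8: w₀L³/(45EI) = 51.02/EI
  relative rotation θ_0 = (340.4 + 328)/EI = 668.4/EI
A unit hogging moment at B produces rotation L₁/(3EI) + L₂/(3EI) = 4/EI.
Slope continuity at B: θ_0 = M_B·4/EI, so M_B = 668.4/4 = 167.1 kN·m (hogging).
Span AB, ΣM about A with M_B applied at B: R_B^{AB}·6.5 = 628.5 + 167.1, so R_B^{AB} = 122.4 kN and R_A = 193.4 − 122.4 = 70.98 kN.
Span BC, ΣM about C: R_B^{BC}·5.5 = 542 + 167.1, so R_B^{BC} = 128.9 kN and R_C = 184.4 − 128.9 = 55.52 kN.
R_B = 122.4 + 128.9 = 251.3 kN.

R_B = 251.3 kN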